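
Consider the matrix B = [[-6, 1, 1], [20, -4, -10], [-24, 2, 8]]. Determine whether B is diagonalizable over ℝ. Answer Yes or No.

No

Characteristic polynomial: p(t) = t^3 + 2t^2 - 32t - 96 = (t - 6)(t + 4)^2.
t = -4 has algebraic multiplicity 2; rank(B + 4I) = 2, so geometric multiplicity = 1.
Geometric multiplicity < algebraic multiplicity, so B is not diagonalizable.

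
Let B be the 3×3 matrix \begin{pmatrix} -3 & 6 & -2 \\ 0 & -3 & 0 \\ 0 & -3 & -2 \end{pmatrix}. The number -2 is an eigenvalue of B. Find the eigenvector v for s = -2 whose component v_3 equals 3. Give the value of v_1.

-6

B + 2I = [[-1, 6, -2], [0, -1, 0], [0, -3, 0]].
Solving (B + 2I)v = 0 gives the eigenspace spanned by (-6, 0, 3).
With v_3 = 3, v = (-6, 0, 3), so v_1 = -6.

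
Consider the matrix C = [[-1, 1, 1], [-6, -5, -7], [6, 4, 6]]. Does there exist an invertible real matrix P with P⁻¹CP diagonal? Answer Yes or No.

No

Characteristic polynomial: p(μ) = μ^3 - 3μ - 2 = (μ - 2)(μ + 1)^2.
μ = -1 has algebraic multiplicity 2; rank(C + 1I) = 2, so geometric multiplicity = 1.
Geometric multiplicity < algebraic multiplicity, so C is not diagonalizable.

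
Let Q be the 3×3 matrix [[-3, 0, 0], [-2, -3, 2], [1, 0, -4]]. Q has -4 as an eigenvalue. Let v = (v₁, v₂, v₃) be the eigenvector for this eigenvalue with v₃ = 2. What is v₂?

Q + 4I = [[1, 0, 0], [-2, 1, 2], [1, 0, 0]].
Solving (Q + 4I)v = 0 gives the eigenspace spanned by (0, -4, 2).
With v₃ = 2, v = (0, -4, 2), so v₂ = -4.

-4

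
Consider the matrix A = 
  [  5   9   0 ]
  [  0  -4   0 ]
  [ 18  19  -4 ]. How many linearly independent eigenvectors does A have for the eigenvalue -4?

1

A + 4I = [[9, 9, 0], [0, 0, 0], [18, 19, 0]].
This matrix has rank 2, so its null space has dimension 3 − 2 = 1.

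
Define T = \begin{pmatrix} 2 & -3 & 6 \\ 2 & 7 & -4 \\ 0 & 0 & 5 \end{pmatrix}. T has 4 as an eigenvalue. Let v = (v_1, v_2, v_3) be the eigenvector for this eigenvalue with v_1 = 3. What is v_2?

T − 4I = [[-2, -3, 6], [2, 3, -4], [0, 0, 1]].
Solving (T − 4I)v = 0 gives the eigenspace spanned by (3, -2, 0).
With v_1 = 3, v = (3, -2, 0), so v_2 = -2.

-2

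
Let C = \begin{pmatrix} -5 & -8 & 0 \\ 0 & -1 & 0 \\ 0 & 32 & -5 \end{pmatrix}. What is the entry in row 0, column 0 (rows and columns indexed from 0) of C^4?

625

Characteristic polynomial: r^3 + 11r^2 + 35r + 25 = (r + 1)(r + 5)^2, so the eigenvalues are -5, -5, -1.
r=-1: eigenvector (-2, 1, 8).
r=-5: eigenvector (1, 0, -4).
r=-5: eigenvector (0, 0, 1).
P = [[-2, 1, 0], [1, 0, 0], [8, -4, 1]], D = diag(-1, -5, -5), P⁻¹ = [[0, 1, 0], [1, 2, 0], [4, 0, 1]].
C⁴ = P·diag(1, 625, 625)·P⁻¹ = [[625, 1248, 0], [0, 1, 0], [0, -4992, 625]].
The requested entry is 625.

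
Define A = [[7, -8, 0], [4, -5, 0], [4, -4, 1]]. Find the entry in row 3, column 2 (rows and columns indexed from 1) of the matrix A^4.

-160

Characteristic polynomial: r^3 - 3r^2 - r + 3 = (r - 3)(r - 1)(r + 1), so the eigenvalues are -1, 1, 3.
r=3: eigenvector (2, 1, 2).
r=1: eigenvector (0, 0, 1).
r=-1: eigenvector (1, 1, 0).
P = [[2, 0, 1], [1, 0, 1], [2, 1, 0]], D = diag(3, 1, -1), P⁻¹ = [[1, -1, 0], [-2, 2, 1], [-1, 2, 0]].
A⁴ = P·diag(81, 1, 1)·P⁻¹ = [[161, -160, 0], [80, -79, 0], [160, -160, 1]].
The requested entry is -160.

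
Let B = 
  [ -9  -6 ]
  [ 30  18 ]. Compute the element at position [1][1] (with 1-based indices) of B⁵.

Characteristic polynomial: μ^2 - 9μ + 18 = (μ - 6)(μ - 3), so the eigenvalues are 3, 6.
μ=6: eigenvector (2, -5).
μ=3: eigenvector (1, -2).
P = [[2, 1], [-5, -2]], D = diag(6, 3), P⁻¹ = [[-2, -1], [5, 2]].
B⁵ = P·diag(7776, 243)·P⁻¹ = [[-29889, -15066], [75330, 37908]].
The requested entry is -29889.

-29889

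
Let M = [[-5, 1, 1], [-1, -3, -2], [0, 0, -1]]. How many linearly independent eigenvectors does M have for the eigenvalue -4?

M + 4I = [[-1, 1, 1], [-1, 1, -2], [0, 0, 3]].
This matrix has rank 2, so its null space has dimension 3 − 2 = 1.

1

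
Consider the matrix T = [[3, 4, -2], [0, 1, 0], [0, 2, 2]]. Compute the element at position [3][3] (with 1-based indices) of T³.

8

Characteristic polynomial: λ^3 - 6λ^2 + 11λ - 6 = (λ - 3)(λ - 2)(λ - 1), so the eigenvalues are 1, 2, 3.
λ=3: eigenvector (1, 0, 0).
λ=2: eigenvector (2, 0, 1).
λ=1: eigenvector (-4, 1, -2).
P = [[1, 2, -4], [0, 0, 1], [0, 1, -2]], D = diag(3, 2, 1), P⁻¹ = [[1, 0, -2], [0, 2, 1], [0, 1, 0]].
T³ = P·diag(27, 8, 1)·P⁻¹ = [[27, 28, -38], [0, 1, 0], [0, 14, 8]].
The requested entry is 8.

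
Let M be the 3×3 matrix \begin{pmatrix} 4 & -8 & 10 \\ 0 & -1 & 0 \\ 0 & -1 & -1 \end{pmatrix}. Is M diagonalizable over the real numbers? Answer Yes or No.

No

Characteristic polynomial: p(s) = s^3 - 2s^2 - 7s - 4 = (s - 4)(s + 1)^2.
s = -1 has algebraic multiplicity 2; rank(M + 1I) = 2, so geometric multiplicity = 1.
Geometric multiplicity < algebraic multiplicity, so M is not diagonalizable.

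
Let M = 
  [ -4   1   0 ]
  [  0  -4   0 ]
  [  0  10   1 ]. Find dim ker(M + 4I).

M + 4I = [[0, 1, 0], [0, 0, 0], [0, 10, 5]].
This matrix has rank 2, so its null space has dimension 3 − 2 = 1.

1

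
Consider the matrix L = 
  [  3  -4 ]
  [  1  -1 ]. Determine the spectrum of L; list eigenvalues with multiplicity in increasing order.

Characteristic polynomial: p(λ) = λ^2 - 2λ + 1 = (λ - 1)^2.
Roots (with multiplicity): 1, 1.

1, 1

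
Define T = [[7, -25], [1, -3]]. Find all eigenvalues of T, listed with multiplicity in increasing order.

Characteristic polynomial: p(s) = s^2 - 4s + 4 = (s - 2)^2.
Roots (with multiplicity): 2, 2.

2, 2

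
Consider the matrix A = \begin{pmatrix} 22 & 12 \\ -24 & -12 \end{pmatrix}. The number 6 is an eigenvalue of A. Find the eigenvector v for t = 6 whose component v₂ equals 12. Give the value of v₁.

A − 6I = [[16, 12], [-24, -18]].
Solving (A − 6I)v = 0 gives the eigenspace spanned by (-9, 12).
With v₂ = 12, v = (-9, 12), so v₁ = -9.

-9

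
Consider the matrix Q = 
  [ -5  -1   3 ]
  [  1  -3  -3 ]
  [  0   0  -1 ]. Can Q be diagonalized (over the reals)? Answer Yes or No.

Characteristic polynomial: p(t) = t^3 + 9t^2 + 24t + 16 = (t + 1)(t + 4)^2.
t = -4 has algebraic multiplicity 2; rank(Q + 4I) = 2, so geometric multiplicity = 1.
Geometric multiplicity < algebraic multiplicity, so Q is not diagonalizable.

No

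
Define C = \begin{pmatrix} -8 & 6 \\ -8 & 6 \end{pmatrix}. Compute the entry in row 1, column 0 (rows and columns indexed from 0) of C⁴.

64

Characteristic polynomial: μ^2 + 2μ = μ(μ + 2), so the eigenvalues are -2, 0.
μ=0: eigenvector (3, 4).
μ=-2: eigenvector (1, 1).
P = [[3, 1], [4, 1]], D = diag(0, -2), P⁻¹ = [[-1, 1], [4, -3]].
C⁴ = P·diag(0, 16)·P⁻¹ = [[64, -48], [64, -48]].
The requested entry is 64.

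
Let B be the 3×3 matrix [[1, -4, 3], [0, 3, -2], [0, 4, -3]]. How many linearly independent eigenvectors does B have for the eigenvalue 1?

B − 1I = [[0, -4, 3], [0, 2, -2], [0, 4, -4]].
This matrix has rank 2, so its null space has dimension 3 − 2 = 1.

1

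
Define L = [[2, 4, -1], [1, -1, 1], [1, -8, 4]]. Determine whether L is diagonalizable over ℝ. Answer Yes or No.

No

Characteristic polynomial: p(s) = s^3 - 5s^2 + 7s - 3 = (s - 3)(s - 1)^2.
s = 1 has algebraic multiplicity 2; rank(L − 1I) = 2, so geometric multiplicity = 1.
Geometric multiplicity < algebraic multiplicity, so L is not diagonalizable.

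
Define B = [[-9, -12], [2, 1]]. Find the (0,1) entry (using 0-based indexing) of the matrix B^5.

-17292

Characteristic polynomial: μ^2 + 8μ + 15 = (μ + 3)(μ + 5), so the eigenvalues are -5, -3.
μ=-3: eigenvector (-2, 1).
μ=-5: eigenvector (3, -1).
P = [[-2, 3], [1, -1]], D = diag(-3, -5), P⁻¹ = [[1, 3], [1, 2]].
B⁵ = P·diag(-243, -3125)·P⁻¹ = [[-8889, -17292], [2882, 5521]].
The requested entry is -17292.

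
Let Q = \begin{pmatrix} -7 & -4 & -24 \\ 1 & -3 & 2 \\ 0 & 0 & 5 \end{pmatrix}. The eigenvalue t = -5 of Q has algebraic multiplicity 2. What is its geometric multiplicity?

1

Q + 5I = [[-2, -4, -24], [1, 2, 2], [0, 0, 10]].
This matrix has rank 2, so its null space has dimension 3 − 2 = 1.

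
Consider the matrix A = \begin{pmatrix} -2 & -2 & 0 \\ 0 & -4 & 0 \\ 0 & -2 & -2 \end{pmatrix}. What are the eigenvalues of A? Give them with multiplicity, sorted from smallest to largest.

Characteristic polynomial: p(μ) = μ^3 + 8μ^2 + 20μ + 16 = (μ + 2)^2(μ + 4).
Roots (with multiplicity): -4, -2, -2.

-4, -2, -2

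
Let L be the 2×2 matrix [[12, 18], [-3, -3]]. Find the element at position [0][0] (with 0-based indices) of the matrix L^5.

Characteristic polynomial: s^2 - 9s + 18 = (s - 6)(s - 3), so the eigenvalues are 3, 6.
s=3: eigenvector (-2, 1).
s=6: eigenvector (-3, 1).
P = [[-2, -3], [1, 1]], D = diag(3, 6), P⁻¹ = [[1, 3], [-1, -2]].
L⁵ = P·diag(243, 7776)·P⁻¹ = [[22842, 45198], [-7533, -14823]].
The requested entry is 22842.

22842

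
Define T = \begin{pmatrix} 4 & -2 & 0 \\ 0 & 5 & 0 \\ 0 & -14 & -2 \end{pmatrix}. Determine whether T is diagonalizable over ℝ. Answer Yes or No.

Yes

Characteristic polynomial: p(λ) = λ^3 - 7λ^2 + 2λ + 40 = (λ - 5)(λ - 4)(λ + 2).
All 3 eigenvalues are distinct, so T is diagonalizable.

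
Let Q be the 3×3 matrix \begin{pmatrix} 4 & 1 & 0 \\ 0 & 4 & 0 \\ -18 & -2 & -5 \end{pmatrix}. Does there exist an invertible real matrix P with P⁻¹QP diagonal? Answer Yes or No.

Characteristic polynomial: p(λ) = λ^3 - 3λ^2 - 24λ + 80 = (λ - 4)^2(λ + 5).
λ = 4 has algebraic multiplicity 2; rank(Q − 4I) = 2, so geometric multiplicity = 1.
Geometric multiplicity < algebraic multiplicity, so Q is not diagonalizable.

No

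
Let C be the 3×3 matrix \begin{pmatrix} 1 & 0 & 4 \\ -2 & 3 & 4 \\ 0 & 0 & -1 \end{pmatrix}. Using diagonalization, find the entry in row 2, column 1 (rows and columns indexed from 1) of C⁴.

-80

Characteristic polynomial: s^3 - 3s^2 - s + 3 = (s - 3)(s - 1)(s + 1), so the eigenvalues are -1, 1, 3.
s=3: eigenvector (0, 1, 0).
s=1: eigenvector (1, 1, 0).
s=-1: eigenvector (-2, -2, 1).
P = [[0, 1, -2], [1, 1, -2], [0, 0, 1]], D = diag(3, 1, -1), P⁻¹ = [[-1, 1, 0], [1, 0, 2], [0, 0, 1]].
C⁴ = P·diag(81, 1, 1)·P⁻¹ = [[1, 0, 0], [-80, 81, 0], [0, 0, 1]].
The requested entry is -80.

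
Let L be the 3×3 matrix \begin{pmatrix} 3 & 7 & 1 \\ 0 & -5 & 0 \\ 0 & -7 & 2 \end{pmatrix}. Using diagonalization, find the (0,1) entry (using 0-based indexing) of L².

Characteristic polynomial: r^3 - 19r + 30 = (r - 3)(r - 2)(r + 5), so the eigenvalues are -5, 2, 3.
r=2: eigenvector (-1, 0, 1).
r=-5: eigenvector (-1, 1, 1).
r=3: eigenvector (1, 0, 0).
P = [[-1, -1, 1], [0, 1, 0], [1, 1, 0]], D = diag(2, -5, 3), P⁻¹ = [[0, -1, 1], [0, 1, 0], [1, 0, 1]].
L² = P·diag(4, 25, 9)·P⁻¹ = [[9, -21, 5], [0, 25, 0], [0, 21, 4]].
The requested entry is -21.

-21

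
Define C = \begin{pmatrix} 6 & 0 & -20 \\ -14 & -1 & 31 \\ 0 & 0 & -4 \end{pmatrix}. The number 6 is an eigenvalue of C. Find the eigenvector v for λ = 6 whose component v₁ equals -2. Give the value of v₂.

C − 6I = [[0, 0, -20], [-14, -7, 31], [0, 0, -10]].
Solving (C − 6I)v = 0 gives the eigenspace spanned by (-2, 4, 0).
With v₁ = -2, v = (-2, 4, 0), so v₂ = 4.

4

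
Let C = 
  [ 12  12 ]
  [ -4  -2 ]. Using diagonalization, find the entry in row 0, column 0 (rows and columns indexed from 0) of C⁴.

4416

Characteristic polynomial: t^2 - 10t + 24 = (t - 6)(t - 4), so the eigenvalues are 4, 6.
t=4: eigenvector (-3, 2).
t=6: eigenvector (-2, 1).
P = [[-3, -2], [2, 1]], D = diag(4, 6), P⁻¹ = [[1, 2], [-2, -3]].
C⁴ = P·diag(256, 1296)·P⁻¹ = [[4416, 6240], [-2080, -2864]].
The requested entry is 4416.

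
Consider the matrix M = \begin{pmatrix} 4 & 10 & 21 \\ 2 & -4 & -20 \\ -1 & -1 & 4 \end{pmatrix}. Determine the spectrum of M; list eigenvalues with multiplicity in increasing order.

Characteristic polynomial: p(t) = t^3 - 4t^2 - 35t + 150 = (t - 5)^2(t + 6).
Roots (with multiplicity): -6, 5, 5.

-6, 5, 5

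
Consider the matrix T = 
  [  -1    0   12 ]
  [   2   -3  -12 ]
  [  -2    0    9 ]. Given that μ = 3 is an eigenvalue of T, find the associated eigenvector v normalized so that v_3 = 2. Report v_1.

T − 3I = [[-4, 0, 12], [2, -6, -12], [-2, 0, 6]].
Solving (T − 3I)v = 0 gives the eigenspace spanned by (6, -2, 2).
With v_3 = 2, v = (6, -2, 2), so v_1 = 6.

6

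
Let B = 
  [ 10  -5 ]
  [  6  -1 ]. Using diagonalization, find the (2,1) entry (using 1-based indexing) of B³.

366

Characteristic polynomial: μ^2 - 9μ + 20 = (μ - 5)(μ - 4), so the eigenvalues are 4, 5.
μ=5: eigenvector (1, 1).
μ=4: eigenvector (5, 6).
P = [[1, 5], [1, 6]], D = diag(5, 4), P⁻¹ = [[6, -5], [-1, 1]].
B³ = P·diag(125, 64)·P⁻¹ = [[430, -305], [366, -241]].
The requested entry is 366.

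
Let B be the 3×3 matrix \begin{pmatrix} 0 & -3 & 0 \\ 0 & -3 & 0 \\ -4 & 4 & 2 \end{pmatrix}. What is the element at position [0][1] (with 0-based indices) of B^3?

Characteristic polynomial: λ^3 + λ^2 - 6λ = λ(λ - 2)(λ + 3), so the eigenvalues are -3, 0, 2.
λ=0: eigenvector (1, 0, 2).
λ=2: eigenvector (0, 0, 1).
λ=-3: eigenvector (1, 1, 0).
P = [[1, 0, 1], [0, 0, 1], [2, 1, 0]], D = diag(0, 2, -3), P⁻¹ = [[1, -1, 0], [-2, 2, 1], [0, 1, 0]].
B³ = P·diag(0, 8, -27)·P⁻¹ = [[0, -27, 0], [0, -27, 0], [-16, 16, 8]].
The requested entry is -27.

-27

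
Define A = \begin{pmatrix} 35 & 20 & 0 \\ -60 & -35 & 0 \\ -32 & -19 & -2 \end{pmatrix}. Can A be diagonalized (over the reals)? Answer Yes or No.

Characteristic polynomial: p(t) = t^3 + 2t^2 - 25t - 50 = (t - 5)(t + 2)(t + 5).
All 3 eigenvalues are distinct, so A is diagonalizable.

Yes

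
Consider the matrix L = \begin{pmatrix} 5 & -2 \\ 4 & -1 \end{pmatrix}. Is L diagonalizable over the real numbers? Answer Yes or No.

Characteristic polynomial: p(t) = t^2 - 4t + 3 = (t - 3)(t - 1).
All 2 eigenvalues are distinct, so L is diagonalizable.

Yes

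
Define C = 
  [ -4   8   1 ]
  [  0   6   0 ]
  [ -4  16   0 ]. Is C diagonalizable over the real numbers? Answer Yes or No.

No

Characteristic polynomial: p(λ) = λ^3 - 2λ^2 - 20λ - 24 = (λ - 6)(λ + 2)^2.
λ = -2 has algebraic multiplicity 2; rank(C + 2I) = 2, so geometric multiplicity = 1.
Geometric multiplicity < algebraic multiplicity, so C is not diagonalizable.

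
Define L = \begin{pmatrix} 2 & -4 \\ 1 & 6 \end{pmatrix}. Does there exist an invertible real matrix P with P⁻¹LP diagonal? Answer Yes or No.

No

Characteristic polynomial: p(λ) = λ^2 - 8λ + 16 = (λ - 4)^2.
λ = 4 has algebraic multiplicity 2; rank(L − 4I) = 1, so geometric multiplicity = 1.
Geometric multiplicity < algebraic multiplicity, so L is not diagonalizable.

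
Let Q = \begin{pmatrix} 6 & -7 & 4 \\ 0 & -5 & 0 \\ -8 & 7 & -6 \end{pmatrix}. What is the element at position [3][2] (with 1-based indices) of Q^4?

Characteristic polynomial: t^3 + 5t^2 - 4t - 20 = (t - 2)(t + 2)(t + 5), so the eigenvalues are -5, -2, 2.
t=-2: eigenvector (1, 0, -2).
t=-5: eigenvector (1, 1, -1).
t=2: eigenvector (1, 0, -1).
P = [[1, 1, 1], [0, 1, 0], [-2, -1, -1]], D = diag(-2, -5, 2), P⁻¹ = [[-1, 0, -1], [0, 1, 0], [2, -1, 1]].
Q⁴ = P·diag(16, 625, 16)·P⁻¹ = [[16, 609, 0], [0, 625, 0], [0, -609, 16]].
The requested entry is -609.

-609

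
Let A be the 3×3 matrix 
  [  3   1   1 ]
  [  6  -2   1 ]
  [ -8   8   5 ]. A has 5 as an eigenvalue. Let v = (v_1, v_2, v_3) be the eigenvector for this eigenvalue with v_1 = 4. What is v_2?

A − 5I = [[-2, 1, 1], [6, -7, 1], [-8, 8, 0]].
Solving (A − 5I)v = 0 gives the eigenspace spanned by (4, 4, 4).
With v_1 = 4, v = (4, 4, 4), so v_2 = 4.

4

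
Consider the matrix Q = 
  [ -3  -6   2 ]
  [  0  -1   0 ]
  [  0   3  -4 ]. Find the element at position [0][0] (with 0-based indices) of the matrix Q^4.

81

Characteristic polynomial: t^3 + 8t^2 + 19t + 12 = (t + 1)(t + 3)(t + 4), so the eigenvalues are -4, -3, -1.
t=-3: eigenvector (1, 0, 0).
t=-1: eigenvector (-2, 1, 1).
t=-4: eigenvector (-2, 0, 1).
P = [[1, -2, -2], [0, 1, 0], [0, 1, 1]], D = diag(-3, -1, -4), P⁻¹ = [[1, 0, 2], [0, 1, 0], [0, -1, 1]].
Q⁴ = P·diag(81, 1, 256)·P⁻¹ = [[81, 510, -350], [0, 1, 0], [0, -255, 256]].
The requested entry is 81.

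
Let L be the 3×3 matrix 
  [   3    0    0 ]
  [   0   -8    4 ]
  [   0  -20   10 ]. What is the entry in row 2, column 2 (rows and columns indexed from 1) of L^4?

-64

Characteristic polynomial: μ^3 - 5μ^2 + 6μ = μ(μ - 3)(μ - 2), so the eigenvalues are 0, 2, 3.
μ=3: eigenvector (1, 0, 0).
μ=2: eigenvector (0, 2, 5).
μ=0: eigenvector (0, 1, 2).
P = [[1, 0, 0], [0, 2, 1], [0, 5, 2]], D = diag(3, 2, 0), P⁻¹ = [[1, 0, 0], [0, -2, 1], [0, 5, -2]].
L⁴ = P·diag(81, 16, 0)·P⁻¹ = [[81, 0, 0], [0, -64, 32], [0, -160, 80]].
The requested entry is -64.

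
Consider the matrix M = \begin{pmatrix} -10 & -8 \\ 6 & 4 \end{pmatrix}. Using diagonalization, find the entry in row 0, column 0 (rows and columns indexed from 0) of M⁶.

16192

Characteristic polynomial: r^2 + 6r + 8 = (r + 2)(r + 4), so the eigenvalues are -4, -2.
r=-4: eigenvector (4, -3).
r=-2: eigenvector (-1, 1).
P = [[4, -1], [-3, 1]], D = diag(-4, -2), P⁻¹ = [[1, 1], [3, 4]].
M⁶ = P·diag(4096, 64)·P⁻¹ = [[16192, 16128], [-12096, -12032]].
The requested entry is 16192.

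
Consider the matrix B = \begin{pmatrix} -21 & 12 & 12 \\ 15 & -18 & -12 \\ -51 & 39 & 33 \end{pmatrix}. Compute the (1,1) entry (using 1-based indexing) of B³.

Characteristic polynomial: t^3 + 6t^2 - 9t - 54 = (t - 3)(t + 3)(t + 6), so the eigenvalues are -6, -3, 3.
t=3: eigenvector (1, -1, 3).
t=-3: eigenvector (-2, 2, -5).
t=-6: eigenvector (0, 1, -1).
P = [[1, -2, 0], [-1, 2, 1], [3, -5, -1]], D = diag(3, -3, -6), P⁻¹ = [[-3, 2, 2], [-2, 1, 1], [1, 1, 0]].
B³ = P·diag(27, -27, -216)·P⁻¹ = [[-189, 108, 108], [-27, -324, -108], [-297, 513, 297]].
The requested entry is -189.

-189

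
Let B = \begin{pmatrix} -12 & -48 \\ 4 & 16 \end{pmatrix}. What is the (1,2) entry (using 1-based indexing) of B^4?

Characteristic polynomial: t^2 - 4t = t(t - 4), so the eigenvalues are 0, 4.
t=0: eigenvector (4, -1).
t=4: eigenvector (-3, 1).
P = [[4, -3], [-1, 1]], D = diag(0, 4), P⁻¹ = [[1, 3], [1, 4]].
B⁴ = P·diag(0, 256)·P⁻¹ = [[-768, -3072], [256, 1024]].
The requested entry is -3072.

-3072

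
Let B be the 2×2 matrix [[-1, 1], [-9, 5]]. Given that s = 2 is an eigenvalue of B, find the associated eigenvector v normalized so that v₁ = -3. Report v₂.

-9

B − 2I = [[-3, 1], [-9, 3]].
Solving (B − 2I)v = 0 gives the eigenspace spanned by (-3, -9).
With v₁ = -3, v = (-3, -9), so v₂ = -9.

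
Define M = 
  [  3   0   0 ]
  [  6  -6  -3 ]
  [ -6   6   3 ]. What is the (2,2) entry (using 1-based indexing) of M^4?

Characteristic polynomial: t^3 - 9t = t(t - 3)(t + 3), so the eigenvalues are -3, 0, 3.
t=0: eigenvector (0, 1, -2).
t=3: eigenvector (1, 1, -1).
t=-3: eigenvector (0, 1, -1).
P = [[0, 1, 0], [1, 1, 1], [-2, -1, -1]], D = diag(0, 3, -3), P⁻¹ = [[0, -1, -1], [1, 0, 0], [-1, 2, 1]].
M⁴ = P·diag(0, 81, 81)·P⁻¹ = [[81, 0, 0], [0, 162, 81], [0, -162, -81]].
The requested entry is 162.

162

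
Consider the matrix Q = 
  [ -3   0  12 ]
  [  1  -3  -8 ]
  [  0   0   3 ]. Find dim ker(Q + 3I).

1

Q + 3I = [[0, 0, 12], [1, 0, -8], [0, 0, 6]].
This matrix has rank 2, so its null space has dimension 3 − 2 = 1.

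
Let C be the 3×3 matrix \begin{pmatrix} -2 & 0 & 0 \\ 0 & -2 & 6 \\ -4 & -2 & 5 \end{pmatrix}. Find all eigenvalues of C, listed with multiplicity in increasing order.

Characteristic polynomial: p(t) = t^3 - t^2 - 4t + 4 = (t - 2)(t - 1)(t + 2).
Roots (with multiplicity): -2, 1, 2.

-2, 1, 2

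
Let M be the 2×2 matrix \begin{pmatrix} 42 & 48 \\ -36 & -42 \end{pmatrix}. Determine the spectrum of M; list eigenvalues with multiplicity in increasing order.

Characteristic polynomial: p(s) = s^2 - 36 = (s - 6)(s + 6).
Roots (with multiplicity): -6, 6.

-6, 6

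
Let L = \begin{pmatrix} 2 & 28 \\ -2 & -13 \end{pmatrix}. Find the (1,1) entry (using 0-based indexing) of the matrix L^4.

5993

Characteristic polynomial: s^2 + 11s + 30 = (s + 5)(s + 6), so the eigenvalues are -6, -5.
s=-6: eigenvector (-7, 2).
s=-5: eigenvector (-4, 1).
P = [[-7, -4], [2, 1]], D = diag(-6, -5), P⁻¹ = [[1, 4], [-2, -7]].
L⁴ = P·diag(1296, 625)·P⁻¹ = [[-4072, -18788], [1342, 5993]].
The requested entry is 5993.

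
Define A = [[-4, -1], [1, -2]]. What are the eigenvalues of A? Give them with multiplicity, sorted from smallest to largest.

Characteristic polynomial: p(s) = s^2 + 6s + 9 = (s + 3)^2.
Roots (with multiplicity): -3, -3.

-3, -3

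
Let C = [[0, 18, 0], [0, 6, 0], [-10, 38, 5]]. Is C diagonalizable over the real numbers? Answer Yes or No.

Characteristic polynomial: p(μ) = μ^3 - 11μ^2 + 30μ = μ(μ - 6)(μ - 5).
All 3 eigenvalues are distinct, so C is diagonalizable.

Yes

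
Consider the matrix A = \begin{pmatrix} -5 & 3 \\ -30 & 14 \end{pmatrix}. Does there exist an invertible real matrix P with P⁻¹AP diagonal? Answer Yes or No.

Yes

Characteristic polynomial: p(r) = r^2 - 9r + 20 = (r - 5)(r - 4).
All 2 eigenvalues are distinct, so A is diagonalizable.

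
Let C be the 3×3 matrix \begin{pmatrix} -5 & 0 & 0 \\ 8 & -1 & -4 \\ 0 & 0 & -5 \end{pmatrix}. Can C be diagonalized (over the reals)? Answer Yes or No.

Yes

Characteristic polynomial: p(r) = r^3 + 11r^2 + 35r + 25 = (r + 1)(r + 5)^2.
r = -5 has algebraic multiplicity 2; rank(C + 5I) = 1, so geometric multiplicity = 2.
Every eigenvalue has geometric = algebraic multiplicity, so C is diagonalizable.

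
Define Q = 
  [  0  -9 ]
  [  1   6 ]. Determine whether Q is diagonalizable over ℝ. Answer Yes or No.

Characteristic polynomial: p(t) = t^2 - 6t + 9 = (t - 3)^2.
t = 3 has algebraic multiplicity 2; rank(Q − 3I) = 1, so geometric multiplicity = 1.
Geometric multiplicity < algebraic multiplicity, so Q is not diagonalizable.

No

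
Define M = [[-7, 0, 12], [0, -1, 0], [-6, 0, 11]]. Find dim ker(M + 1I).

2

M + 1I = [[-6, 0, 12], [0, 0, 0], [-6, 0, 12]].
This matrix has rank 1, so its null space has dimension 3 − 1 = 2.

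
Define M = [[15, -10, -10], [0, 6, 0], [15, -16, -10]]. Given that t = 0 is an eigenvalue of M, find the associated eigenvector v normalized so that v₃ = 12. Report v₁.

8

M = [[15, -10, -10], [0, 6, 0], [15, -16, -10]].
Solving (M)v = 0 gives the eigenspace spanned by (8, 0, 12).
With v₃ = 12, v = (8, 0, 12), so v₁ = 8.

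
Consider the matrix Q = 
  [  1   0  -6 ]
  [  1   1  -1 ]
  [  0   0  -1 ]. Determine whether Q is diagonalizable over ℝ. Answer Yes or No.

Characteristic polynomial: p(r) = r^3 - r^2 - r + 1 = (r - 1)^2(r + 1).
r = 1 has algebraic multiplicity 2; rank(Q − 1I) = 2, so geometric multiplicity = 1.
Geometric multiplicity < algebraic multiplicity, so Q is not diagonalizable.

No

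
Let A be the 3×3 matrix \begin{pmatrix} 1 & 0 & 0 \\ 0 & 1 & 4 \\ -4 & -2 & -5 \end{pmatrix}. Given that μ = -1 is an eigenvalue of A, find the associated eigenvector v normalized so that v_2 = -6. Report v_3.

3

A + 1I = [[2, 0, 0], [0, 2, 4], [-4, -2, -4]].
Solving (A + 1I)v = 0 gives the eigenspace spanned by (0, -6, 3).
With v_2 = -6, v = (0, -6, 3), so v_3 = 3.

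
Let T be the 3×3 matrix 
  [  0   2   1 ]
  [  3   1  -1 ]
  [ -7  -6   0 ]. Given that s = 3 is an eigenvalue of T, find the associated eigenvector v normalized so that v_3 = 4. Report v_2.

-2

T − 3I = [[-3, 2, 1], [3, -2, -1], [-7, -6, -3]].
Solving (T − 3I)v = 0 gives the eigenspace spanned by (0, -2, 4).
With v_3 = 4, v = (0, -2, 4), so v_2 = -2.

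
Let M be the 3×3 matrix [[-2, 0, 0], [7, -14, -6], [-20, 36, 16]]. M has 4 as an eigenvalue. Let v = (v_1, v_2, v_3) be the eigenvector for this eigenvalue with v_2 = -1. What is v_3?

3

M − 4I = [[-6, 0, 0], [7, -18, -6], [-20, 36, 12]].
Solving (M − 4I)v = 0 gives the eigenspace spanned by (0, -1, 3).
With v_2 = -1, v = (0, -1, 3), so v_3 = 3.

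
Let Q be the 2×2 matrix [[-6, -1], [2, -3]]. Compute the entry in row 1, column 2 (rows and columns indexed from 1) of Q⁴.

369

Characteristic polynomial: r^2 + 9r + 20 = (r + 4)(r + 5), so the eigenvalues are -5, -4.
r=-5: eigenvector (1, -1).
r=-4: eigenvector (-1, 2).
P = [[1, -1], [-1, 2]], D = diag(-5, -4), P⁻¹ = [[2, 1], [1, 1]].
Q⁴ = P·diag(625, 256)·P⁻¹ = [[994, 369], [-738, -113]].
The requested entry is 369.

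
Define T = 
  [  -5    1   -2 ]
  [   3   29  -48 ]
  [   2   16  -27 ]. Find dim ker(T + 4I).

T + 4I = [[-1, 1, -2], [3, 33, -48], [2, 16, -23]].
This matrix has rank 2, so its null space has dimension 3 − 2 = 1.

1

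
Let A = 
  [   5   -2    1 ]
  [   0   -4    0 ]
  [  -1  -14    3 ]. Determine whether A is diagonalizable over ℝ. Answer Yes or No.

Characteristic polynomial: p(λ) = λ^3 - 4λ^2 - 16λ + 64 = (λ - 4)^2(λ + 4).
λ = 4 has algebraic multiplicity 2; rank(A − 4I) = 2, so geometric multiplicity = 1.
Geometric multiplicity < algebraic multiplicity, so A is not diagonalizable.

No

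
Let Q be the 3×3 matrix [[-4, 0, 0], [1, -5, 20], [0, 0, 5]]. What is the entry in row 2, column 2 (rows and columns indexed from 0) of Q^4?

Characteristic polynomial: t^3 + 4t^2 - 25t - 100 = (t - 5)(t + 4)(t + 5), so the eigenvalues are -5, -4, 5.
t=-4: eigenvector (1, 1, 0).
t=5: eigenvector (0, 2, 1).
t=-5: eigenvector (0, 1, 0).
P = [[1, 0, 0], [1, 2, 1], [0, 1, 0]], D = diag(-4, 5, -5), P⁻¹ = [[1, 0, 0], [0, 0, 1], [-1, 1, -2]].
Q⁴ = P·diag(256, 625, 625)·P⁻¹ = [[256, 0, 0], [-369, 625, 0], [0, 0, 625]].
The requested entry is 625.

625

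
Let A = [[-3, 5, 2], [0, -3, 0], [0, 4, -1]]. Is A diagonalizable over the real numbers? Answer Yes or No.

No

Characteristic polynomial: p(t) = t^3 + 7t^2 + 15t + 9 = (t + 1)(t + 3)^2.
t = -3 has algebraic multiplicity 2; rank(A + 3I) = 2, so geometric multiplicity = 1.
Geometric multiplicity < algebraic multiplicity, so A is not diagonalizable.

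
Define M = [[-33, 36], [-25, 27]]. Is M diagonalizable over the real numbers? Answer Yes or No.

Characteristic polynomial: p(s) = s^2 + 6s + 9 = (s + 3)^2.
s = -3 has algebraic multiplicity 2; rank(M + 3I) = 1, so geometric multiplicity = 1.
Geometric multiplicity < algebraic multiplicity, so M is not diagonalizable.

No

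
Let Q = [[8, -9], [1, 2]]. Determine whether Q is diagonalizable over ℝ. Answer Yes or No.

Characteristic polynomial: p(t) = t^2 - 10t + 25 = (t - 5)^2.
t = 5 has algebraic multiplicity 2; rank(Q − 5I) = 1, so geometric multiplicity = 1.
Geometric multiplicity < algebraic multiplicity, so Q is not diagonalizable.

No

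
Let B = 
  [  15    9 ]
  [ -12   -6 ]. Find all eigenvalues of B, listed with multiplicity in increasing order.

Characteristic polynomial: p(s) = s^2 - 9s + 18 = (s - 6)(s - 3).
Roots (with multiplicity): 3, 6.

3, 6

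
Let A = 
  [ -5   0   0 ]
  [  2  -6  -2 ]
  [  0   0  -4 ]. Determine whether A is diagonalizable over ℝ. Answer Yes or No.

Yes

Characteristic polynomial: p(s) = s^3 + 15s^2 + 74s + 120 = (s + 4)(s + 5)(s + 6).
All 3 eigenvalues are distinct, so A is diagonalizable.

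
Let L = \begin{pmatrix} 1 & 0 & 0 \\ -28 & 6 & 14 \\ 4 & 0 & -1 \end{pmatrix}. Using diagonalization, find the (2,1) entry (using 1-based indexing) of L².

-140

Characteristic polynomial: s^3 - 6s^2 - s + 6 = (s - 6)(s - 1)(s + 1), so the eigenvalues are -1, 1, 6.
s=1: eigenvector (1, 0, 2).
s=6: eigenvector (0, 1, 0).
s=-1: eigenvector (0, -2, 1).
P = [[1, 0, 0], [0, 1, -2], [2, 0, 1]], D = diag(1, 6, -1), P⁻¹ = [[1, 0, 0], [-4, 1, 2], [-2, 0, 1]].
L² = P·diag(1, 36, 1)·P⁻¹ = [[1, 0, 0], [-140, 36, 70], [0, 0, 1]].
The requested entry is -140.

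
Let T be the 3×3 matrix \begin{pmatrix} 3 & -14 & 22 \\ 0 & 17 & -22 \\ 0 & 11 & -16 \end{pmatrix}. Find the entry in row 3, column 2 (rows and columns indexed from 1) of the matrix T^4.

671

Characteristic polynomial: μ^3 - 4μ^2 - 27μ + 90 = (μ - 6)(μ - 3)(μ + 5), so the eigenvalues are -5, 3, 6.
μ=3: eigenvector (1, 0, 0).
μ=6: eigenvector (-2, 2, 1).
μ=-5: eigenvector (-1, 1, 1).
P = [[1, -2, -1], [0, 2, 1], [0, 1, 1]], D = diag(3, 6, -5), P⁻¹ = [[1, 1, 0], [0, 1, -1], [0, -1, 2]].
T⁴ = P·diag(81, 1296, 625)·P⁻¹ = [[81, -1886, 1342], [0, 1967, -1342], [0, 671, -46]].
The requested entry is 671.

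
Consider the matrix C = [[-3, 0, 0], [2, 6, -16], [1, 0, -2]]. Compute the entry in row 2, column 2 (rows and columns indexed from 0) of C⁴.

Characteristic polynomial: r^3 - r^2 - 24r - 36 = (r - 6)(r + 2)(r + 3), so the eigenvalues are -3, -2, 6.
r=-2: eigenvector (0, 2, 1).
r=6: eigenvector (0, 1, 0).
r=-3: eigenvector (-1, 2, 1).
P = [[0, 0, -1], [2, 1, 2], [1, 0, 1]], D = diag(-2, 6, -3), P⁻¹ = [[1, 0, 1], [0, 1, -2], [-1, 0, 0]].
C⁴ = P·diag(16, 1296, 81)·P⁻¹ = [[81, 0, 0], [-130, 1296, -2560], [-65, 0, 16]].
The requested entry is 16.

16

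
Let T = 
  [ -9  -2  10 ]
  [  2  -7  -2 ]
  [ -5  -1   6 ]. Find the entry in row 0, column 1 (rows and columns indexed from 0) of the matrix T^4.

Characteristic polynomial: s^3 + 10s^2 + 19s - 30 = (s - 1)(s + 5)(s + 6), so the eigenvalues are -6, -5, 1.
s=-5: eigenvector (2, 1, 1).
s=1: eigenvector (1, 0, 1).
s=-6: eigenvector (2, 2, 1).
P = [[2, 1, 2], [1, 0, 2], [1, 1, 1]], D = diag(-5, 1, -6), P⁻¹ = [[2, -1, -2], [-1, 0, 2], [-1, 1, 1]].
T⁴ = P·diag(625, 1, 1296)·P⁻¹ = [[-93, 1342, 94], [-1342, 1967, 1342], [-47, 671, 48]].
The requested entry is 1342.

1342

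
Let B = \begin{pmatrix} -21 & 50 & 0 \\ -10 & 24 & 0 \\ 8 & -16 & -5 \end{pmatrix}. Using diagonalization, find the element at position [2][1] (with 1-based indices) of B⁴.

Characteristic polynomial: s^3 + 2s^2 - 19s - 20 = (s - 4)(s + 1)(s + 5), so the eigenvalues are -5, -1, 4.
s=-1: eigenvector (5, 2, 2).
s=4: eigenvector (2, 1, 0).
s=-5: eigenvector (0, 0, 1).
P = [[5, 2, 0], [2, 1, 0], [2, 0, 1]], D = diag(-1, 4, -5), P⁻¹ = [[1, -2, 0], [-2, 5, 0], [-2, 4, 1]].
B⁴ = P·diag(1, 256, 625)·P⁻¹ = [[-1019, 2550, 0], [-510, 1276, 0], [-1248, 2496, 625]].
The requested entry is -510.

-510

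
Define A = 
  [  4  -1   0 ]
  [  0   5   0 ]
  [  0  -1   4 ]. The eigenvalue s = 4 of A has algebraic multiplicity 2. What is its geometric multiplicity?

2

A − 4I = [[0, -1, 0], [0, 1, 0], [0, -1, 0]].
This matrix has rank 1, so its null space has dimension 3 − 1 = 2.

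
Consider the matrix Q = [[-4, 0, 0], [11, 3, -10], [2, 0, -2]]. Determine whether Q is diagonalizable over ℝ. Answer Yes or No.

Characteristic polynomial: p(μ) = μ^3 + 3μ^2 - 10μ - 24 = (μ - 3)(μ + 2)(μ + 4).
All 3 eigenvalues are distinct, so Q is diagonalizable.

Yes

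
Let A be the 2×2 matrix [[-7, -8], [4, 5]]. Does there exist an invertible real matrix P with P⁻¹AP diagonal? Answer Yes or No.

Characteristic polynomial: p(r) = r^2 + 2r - 3 = (r - 1)(r + 3).
All 2 eigenvalues are distinct, so A is diagonalizable.

Yes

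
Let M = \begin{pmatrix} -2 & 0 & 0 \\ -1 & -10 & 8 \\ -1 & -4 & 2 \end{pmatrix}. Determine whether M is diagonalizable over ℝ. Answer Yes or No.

Characteristic polynomial: p(r) = r^3 + 10r^2 + 28r + 24 = (r + 2)^2(r + 6).
r = -2 has algebraic multiplicity 2; rank(M + 2I) = 2, so geometric multiplicity = 1.
Geometric multiplicity < algebraic multiplicity, so M is not diagonalizable.

No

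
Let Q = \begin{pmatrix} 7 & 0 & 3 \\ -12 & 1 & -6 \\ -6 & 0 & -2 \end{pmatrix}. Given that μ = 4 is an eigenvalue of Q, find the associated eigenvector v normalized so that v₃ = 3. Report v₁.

Q − 4I = [[3, 0, 3], [-12, -3, -6], [-6, 0, -6]].
Solving (Q − 4I)v = 0 gives the eigenspace spanned by (-3, 6, 3).
With v₃ = 3, v = (-3, 6, 3), so v₁ = -3.

-3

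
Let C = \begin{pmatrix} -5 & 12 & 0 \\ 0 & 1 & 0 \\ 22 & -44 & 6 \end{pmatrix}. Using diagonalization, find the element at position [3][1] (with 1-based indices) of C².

22

Characteristic polynomial: t^3 - 2t^2 - 29t + 30 = (t - 6)(t - 1)(t + 5), so the eigenvalues are -5, 1, 6.
t=-5: eigenvector (-1, 0, 2).
t=1: eigenvector (2, 1, 0).
t=6: eigenvector (0, 0, 1).
P = [[-1, 2, 0], [0, 1, 0], [2, 0, 1]], D = diag(-5, 1, 6), P⁻¹ = [[-1, 2, 0], [0, 1, 0], [2, -4, 1]].
C² = P·diag(25, 1, 36)·P⁻¹ = [[25, -48, 0], [0, 1, 0], [22, -44, 36]].
The requested entry is 22.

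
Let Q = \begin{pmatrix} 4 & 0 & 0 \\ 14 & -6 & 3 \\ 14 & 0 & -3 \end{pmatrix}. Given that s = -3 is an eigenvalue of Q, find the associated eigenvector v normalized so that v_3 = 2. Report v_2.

Q + 3I = [[7, 0, 0], [14, -3, 3], [14, 0, 0]].
Solving (Q + 3I)v = 0 gives the eigenspace spanned by (0, 2, 2).
With v_3 = 2, v = (0, 2, 2), so v_2 = 2.

2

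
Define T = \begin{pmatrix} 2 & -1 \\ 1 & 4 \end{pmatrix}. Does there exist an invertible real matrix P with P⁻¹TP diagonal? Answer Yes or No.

Characteristic polynomial: p(r) = r^2 - 6r + 9 = (r - 3)^2.
r = 3 has algebraic multiplicity 2; rank(T − 3I) = 1, so geometric multiplicity = 1.
Geometric multiplicity < algebraic multiplicity, so T is not diagonalizable.

No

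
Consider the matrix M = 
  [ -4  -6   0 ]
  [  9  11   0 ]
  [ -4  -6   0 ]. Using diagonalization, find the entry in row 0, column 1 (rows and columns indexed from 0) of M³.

-234

Characteristic polynomial: λ^3 - 7λ^2 + 10λ = λ(λ - 5)(λ - 2), so the eigenvalues are 0, 2, 5.
λ=0: eigenvector (0, 0, 1).
λ=5: eigenvector (-2, 3, -2).
λ=2: eigenvector (1, -1, 1).
P = [[0, -2, 1], [0, 3, -1], [1, -2, 1]], D = diag(0, 5, 2), P⁻¹ = [[-1, 0, 1], [1, 1, 0], [3, 2, 0]].
M³ = P·diag(0, 125, 8)·P⁻¹ = [[-226, -234, 0], [351, 359, 0], [-226, -234, 0]].
The requested entry is -234.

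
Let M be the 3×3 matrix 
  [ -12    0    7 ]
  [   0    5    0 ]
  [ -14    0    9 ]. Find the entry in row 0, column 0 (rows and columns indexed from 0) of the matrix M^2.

Characteristic polynomial: s^3 - 2s^2 - 25s + 50 = (s - 5)(s - 2)(s + 5), so the eigenvalues are -5, 2, 5.
s=2: eigenvector (-1, 0, -2).
s=5: eigenvector (0, 1, 0).
s=-5: eigenvector (1, 0, 1).
P = [[-1, 0, 1], [0, 1, 0], [-2, 0, 1]], D = diag(2, 5, -5), P⁻¹ = [[1, 0, -1], [0, 1, 0], [2, 0, -1]].
M² = P·diag(4, 25, 25)·P⁻¹ = [[46, 0, -21], [0, 25, 0], [42, 0, -17]].
The requested entry is 46.

46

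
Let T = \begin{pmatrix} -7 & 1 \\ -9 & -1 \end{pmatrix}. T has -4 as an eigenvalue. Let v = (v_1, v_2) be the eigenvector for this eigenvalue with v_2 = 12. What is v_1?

4

T + 4I = [[-3, 1], [-9, 3]].
Solving (T + 4I)v = 0 gives the eigenspace spanned by (4, 12).
With v_2 = 12, v = (4, 12), so v_1 = 4.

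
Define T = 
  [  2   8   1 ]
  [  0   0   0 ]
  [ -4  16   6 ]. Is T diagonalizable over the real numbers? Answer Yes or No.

No

Characteristic polynomial: p(r) = r^3 - 8r^2 + 16r = r(r - 4)^2.
r = 4 has algebraic multiplicity 2; rank(T − 4I) = 2, so geometric multiplicity = 1.
Geometric multiplicity < algebraic multiplicity, so T is not diagonalizable.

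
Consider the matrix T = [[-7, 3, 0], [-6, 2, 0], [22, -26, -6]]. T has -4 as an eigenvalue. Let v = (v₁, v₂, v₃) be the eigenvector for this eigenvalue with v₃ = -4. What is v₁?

T + 4I = [[-3, 3, 0], [-6, 6, 0], [22, -26, -2]].
Solving (T + 4I)v = 0 gives the eigenspace spanned by (2, 2, -4).
With v₃ = -4, v = (2, 2, -4), so v₁ = 2.

2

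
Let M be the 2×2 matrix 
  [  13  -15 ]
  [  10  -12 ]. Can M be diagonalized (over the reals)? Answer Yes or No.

Characteristic polynomial: p(s) = s^2 - s - 6 = (s - 3)(s + 2).
All 2 eigenvalues are distinct, so M is diagonalizable.

Yes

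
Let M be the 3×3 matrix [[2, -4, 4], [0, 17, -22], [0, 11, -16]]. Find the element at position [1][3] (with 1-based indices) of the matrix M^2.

Characteristic polynomial: r^3 - 3r^2 - 28r + 60 = (r - 6)(r - 2)(r + 5), so the eigenvalues are -5, 2, 6.
r=2: eigenvector (1, 0, 0).
r=-5: eigenvector (0, 1, 1).
r=6: eigenvector (1, -2, -1).
P = [[1, 0, 1], [0, 1, -2], [0, 1, -1]], D = diag(2, -5, 6), P⁻¹ = [[1, 1, -1], [0, -1, 2], [0, -1, 1]].
M² = P·diag(4, 25, 36)·P⁻¹ = [[4, -32, 32], [0, 47, -22], [0, 11, 14]].
The requested entry is 32.

32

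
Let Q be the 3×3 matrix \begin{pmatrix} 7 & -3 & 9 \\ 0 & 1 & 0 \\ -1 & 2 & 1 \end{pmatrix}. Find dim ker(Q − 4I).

Q − 4I = [[3, -3, 9], [0, -3, 0], [-1, 2, -3]].
This matrix has rank 2, so its null space has dimension 3 − 2 = 1.

1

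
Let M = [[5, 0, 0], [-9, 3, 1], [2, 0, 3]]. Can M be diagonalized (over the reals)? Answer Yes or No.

Characteristic polynomial: p(t) = t^3 - 11t^2 + 39t - 45 = (t - 5)(t - 3)^2.
t = 3 has algebraic multiplicity 2; rank(M − 3I) = 2, so geometric multiplicity = 1.
Geometric multiplicity < algebraic multiplicity, so M is not diagonalizable.

No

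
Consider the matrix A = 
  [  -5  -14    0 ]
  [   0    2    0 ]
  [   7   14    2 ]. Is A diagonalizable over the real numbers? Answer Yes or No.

Characteristic polynomial: p(λ) = λ^3 + λ^2 - 16λ + 20 = (λ - 2)^2(λ + 5).
λ = 2 has algebraic multiplicity 2; rank(A − 2I) = 1, so geometric multiplicity = 2.
Every eigenvalue has geometric = algebraic multiplicity, so A is diagonalizable.

Yes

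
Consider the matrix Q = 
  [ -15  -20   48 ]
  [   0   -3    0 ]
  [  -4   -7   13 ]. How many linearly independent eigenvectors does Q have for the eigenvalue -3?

1

Q + 3I = [[-12, -20, 48], [0, 0, 0], [-4, -7, 16]].
This matrix has rank 2, so its null space has dimension 3 − 2 = 1.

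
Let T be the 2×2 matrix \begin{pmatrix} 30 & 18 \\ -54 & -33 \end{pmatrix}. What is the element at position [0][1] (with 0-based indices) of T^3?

486

Characteristic polynomial: μ^2 + 3μ - 18 = (μ - 3)(μ + 6), so the eigenvalues are -6, 3.
μ=3: eigenvector (2, -3).
μ=-6: eigenvector (1, -2).
P = [[2, 1], [-3, -2]], D = diag(3, -6), P⁻¹ = [[2, 1], [-3, -2]].
T³ = P·diag(27, -216)·P⁻¹ = [[756, 486], [-1458, -945]].
The requested entry is 486.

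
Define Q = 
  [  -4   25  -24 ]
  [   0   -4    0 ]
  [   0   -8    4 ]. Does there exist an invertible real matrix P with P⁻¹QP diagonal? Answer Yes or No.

No

Characteristic polynomial: p(λ) = λ^3 + 4λ^2 - 16λ - 64 = (λ - 4)(λ + 4)^2.
λ = -4 has algebraic multiplicity 2; rank(Q + 4I) = 2, so geometric multiplicity = 1.
Geometric multiplicity < algebraic multiplicity, so Q is not diagonalizable.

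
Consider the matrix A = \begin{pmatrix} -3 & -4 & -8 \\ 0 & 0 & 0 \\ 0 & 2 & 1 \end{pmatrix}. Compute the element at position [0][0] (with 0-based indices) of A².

9

Characteristic polynomial: λ^3 + 2λ^2 - 3λ = λ(λ - 1)(λ + 3), so the eigenvalues are -3, 0, 1.
λ=1: eigenvector (-2, 0, 1).
λ=0: eigenvector (4, 1, -2).
λ=-3: eigenvector (1, 0, 0).
P = [[-2, 4, 1], [0, 1, 0], [1, -2, 0]], D = diag(1, 0, -3), P⁻¹ = [[0, 2, 1], [0, 1, 0], [1, 0, 2]].
A² = P·diag(1, 0, 9)·P⁻¹ = [[9, -4, 16], [0, 0, 0], [0, 2, 1]].
The requested entry is 9.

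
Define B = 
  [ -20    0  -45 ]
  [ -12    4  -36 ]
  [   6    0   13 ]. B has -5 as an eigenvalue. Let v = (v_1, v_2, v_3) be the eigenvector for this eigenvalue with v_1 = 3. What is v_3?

-1

B + 5I = [[-15, 0, -45], [-12, 9, -36], [6, 0, 18]].
Solving (B + 5I)v = 0 gives the eigenspace spanned by (3, 0, -1).
With v_1 = 3, v = (3, 0, -1), so v_3 = -1.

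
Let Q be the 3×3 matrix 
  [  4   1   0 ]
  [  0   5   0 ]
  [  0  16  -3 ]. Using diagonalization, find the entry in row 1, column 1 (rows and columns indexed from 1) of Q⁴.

Characteristic polynomial: μ^3 - 6μ^2 - 7μ + 60 = (μ - 5)(μ - 4)(μ + 3), so the eigenvalues are -3, 4, 5.
μ=5: eigenvector (1, 1, 2).
μ=4: eigenvector (-1, 0, 0).
μ=-3: eigenvector (0, 0, 1).
P = [[1, -1, 0], [1, 0, 0], [2, 0, 1]], D = diag(5, 4, -3), P⁻¹ = [[0, 1, 0], [-1, 1, 0], [0, -2, 1]].
Q⁴ = P·diag(625, 256, 81)·P⁻¹ = [[256, 369, 0], [0, 625, 0], [0, 1088, 81]].
The requested entry is 256.

256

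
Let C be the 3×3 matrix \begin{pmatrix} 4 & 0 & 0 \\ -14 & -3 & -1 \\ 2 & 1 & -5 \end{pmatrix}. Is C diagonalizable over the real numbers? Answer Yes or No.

Characteristic polynomial: p(μ) = μ^3 + 4μ^2 - 16μ - 64 = (μ - 4)(μ + 4)^2.
μ = -4 has algebraic multiplicity 2; rank(C + 4I) = 2, so geometric multiplicity = 1.
Geometric multiplicity < algebraic multiplicity, so C is not diagonalizable.

No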